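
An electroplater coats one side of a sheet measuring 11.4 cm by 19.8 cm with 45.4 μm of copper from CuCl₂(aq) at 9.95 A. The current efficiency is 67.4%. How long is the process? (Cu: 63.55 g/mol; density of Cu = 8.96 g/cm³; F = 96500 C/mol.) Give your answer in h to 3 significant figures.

1.16 h

Plated area = 11.4 × 19.8 = 225.7 cm²
Volume = 225.7 × 45.4×10⁻⁴ cm = 1.025 cm³
m(Cu) = 1.025 × 8.96 = 9.184 g
n(Cu) = 9.184 / 63.55 = 0.1445 mol; n(e⁻) = 2 × 0.1445 = 0.2890 mol
Q = 0.2890 × 96500 / 0.674 = 41380 C
t = 41380 / 9.95 = 4159 s = 1.16 h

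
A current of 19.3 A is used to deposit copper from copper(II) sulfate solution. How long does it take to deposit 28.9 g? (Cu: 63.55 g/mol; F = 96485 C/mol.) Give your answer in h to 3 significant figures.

1.26 h

n(Cu) = 28.9 / 63.55 = 0.4548 mol
Cu²⁺ + 2e⁻ → Cu, so n(e⁻) = 2 × 0.4548 = 0.9096 mol
Q = 0.9096 × 96485 = 87760 C
t = Q / I = 87760 / 19.3 = 4547 s = 1.26 h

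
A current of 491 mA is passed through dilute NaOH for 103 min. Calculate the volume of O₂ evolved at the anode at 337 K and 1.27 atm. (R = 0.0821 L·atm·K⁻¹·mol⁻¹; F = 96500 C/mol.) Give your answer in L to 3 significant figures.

Q = 0.491 A × 6180 s = 3034 C
Moles of electrons = 3034 / 96500 = 0.03144 mol
2H₂O → O₂ + 4H⁺ + 4e⁻, so n(O₂) = 0.03144 / 4 = 0.007860 mol
V = nRT/P = 0.007860 × 0.0821 × 337 / 1.27 = 0.1712 L

0.171 L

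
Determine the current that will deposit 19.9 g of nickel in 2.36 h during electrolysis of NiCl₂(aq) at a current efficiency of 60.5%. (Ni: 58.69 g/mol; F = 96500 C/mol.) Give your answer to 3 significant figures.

n(Ni) = 19.9 / 58.69 = 0.3391 mol
Ni²⁺ + 2e⁻ → Ni, so n(e⁻) = 2 × 0.3391 = 0.6782 mol
Q = 0.6782 × 96500 / 0.605 = 1.082×10^5 C
I = Q / t = 1.082×10^5 / 8496 s = 12.7 A

12.7 A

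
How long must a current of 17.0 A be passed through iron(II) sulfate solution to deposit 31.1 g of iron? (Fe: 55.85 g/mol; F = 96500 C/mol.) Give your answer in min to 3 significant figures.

n(Fe) = 31.1 / 55.85 = 0.5568 mol
Fe²⁺ + 2e⁻ → Fe, so n(e⁻) = 2 × 0.5568 = 1.114 mol
Q = 1.114 × 96500 = 1.075×10^5 C
t = Q / I = 1.075×10^5 / 17.0 = 6324 s = 105 min

105 min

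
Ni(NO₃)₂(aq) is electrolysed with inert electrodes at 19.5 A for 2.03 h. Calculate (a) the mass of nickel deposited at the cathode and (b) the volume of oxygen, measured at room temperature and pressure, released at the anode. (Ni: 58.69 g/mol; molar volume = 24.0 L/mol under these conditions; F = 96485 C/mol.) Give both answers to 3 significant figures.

43.3 g Ni; 8.86 L O₂

Q = 19.5 × 7308 = 1.425×10^5 C; n(e⁻) = 1.425×10^5 / 96485 = 1.477 mol
Cathode: Ni²⁺ + 2e⁻ → Ni → n(Ni) = 1.477/2 = 0.7385 mol → 43.3 g
Anode: 2H₂O → O₂ + 4H⁺ + 4e⁻ → n(O₂) = 1.477/4 = 0.3693 mol → 8.86 L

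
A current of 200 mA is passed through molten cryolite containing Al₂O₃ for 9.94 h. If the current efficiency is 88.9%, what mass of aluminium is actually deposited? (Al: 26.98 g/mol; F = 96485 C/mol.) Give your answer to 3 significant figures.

0.593 g

Q = 0.200 × 35784 = 7157 C
n(e⁻) = 7157 / 96485 = 0.07418 mol
Al³⁺ + 3e⁻ → Al, so theoretical m(Al) = 0.02473 × 26.98 = 0.6672 g
Actual mass = 88.9% × 0.6672 = 0.593 g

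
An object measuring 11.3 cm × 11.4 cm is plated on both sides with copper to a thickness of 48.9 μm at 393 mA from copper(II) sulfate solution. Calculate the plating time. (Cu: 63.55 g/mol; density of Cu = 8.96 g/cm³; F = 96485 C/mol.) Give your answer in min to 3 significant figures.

1450 min

Plated area = 2 × 11.3 × 11.4 = 257.6 cm²
Volume = 257.6 × 48.9×10⁻⁴ cm = 1.260 cm³
m(Cu) = 1.260 × 8.96 = 11.29 g
n(Cu) = 11.29 / 63.55 = 0.1777 mol; n(e⁻) = 2 × 0.1777 = 0.3554 mol
Q = 0.3554 × 96485 = 34290 C
t = 34290 / 0.393 = 87250 s = 1450 min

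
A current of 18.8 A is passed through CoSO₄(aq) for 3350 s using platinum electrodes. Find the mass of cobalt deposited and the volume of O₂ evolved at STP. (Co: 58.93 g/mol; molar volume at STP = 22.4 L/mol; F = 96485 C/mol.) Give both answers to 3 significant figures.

Q = 18.8 × 3350 = 62980 C; n(e⁻) = 62980 / 96485 = 0.6527 mol
Cathode: Co²⁺ + 2e⁻ → Co → n(Co) = 0.6527/2 = 0.3264 mol → 19.2 g
Anode: 2H₂O → O₂ + 4H⁺ + 4e⁻ → n(O₂) = 0.6527/4 = 0.1632 mol → 3.66 L

19.2 g Co; 3.66 L O₂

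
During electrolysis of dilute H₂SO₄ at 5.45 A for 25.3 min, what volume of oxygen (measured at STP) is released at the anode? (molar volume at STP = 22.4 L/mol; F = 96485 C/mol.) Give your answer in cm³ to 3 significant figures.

480 cm³

Q = It = 5.45 × 1518 = 8273 C
Moles of electrons = 8273 / 96485 = 0.08574 mol
2H₂O → O₂ + 4H⁺ + 4e⁻, so n(O₂) = 0.08574 / 4 = 0.02144 mol
V = 0.02144 × 22.4 = 0.4803 L
= 480 cm³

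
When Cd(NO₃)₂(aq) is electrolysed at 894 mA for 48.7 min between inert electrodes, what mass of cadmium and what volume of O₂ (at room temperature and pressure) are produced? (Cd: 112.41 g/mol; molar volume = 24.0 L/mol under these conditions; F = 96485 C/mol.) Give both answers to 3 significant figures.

Q = 0.894 × 2922 = 2612 C; n(e⁻) = 2612 / 96485 = 0.02707 mol
Cathode: Cd²⁺ + 2e⁻ → Cd → n(Cd) = 0.02707/2 = 0.01354 mol → 1.52 g
Anode: 2H₂O → O₂ + 4H⁺ + 4e⁻ → n(O₂) = 0.02707/4 = 0.006768 mol → 0.162 L

1.52 g Cd; 0.162 L O₂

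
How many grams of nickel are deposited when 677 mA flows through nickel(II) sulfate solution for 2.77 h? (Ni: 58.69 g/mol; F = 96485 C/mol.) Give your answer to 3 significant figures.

2.05 g

Q = 0.677 A × 9972 s = 6751 C
Moles of electrons = 6751 / 96485 = 0.06997 mol
Ni²⁺ + 2e⁻ → Ni, so n(Ni) = 0.06997 / 2 = 0.03499 mol
m = 0.03499 × 58.69 = 2.05 g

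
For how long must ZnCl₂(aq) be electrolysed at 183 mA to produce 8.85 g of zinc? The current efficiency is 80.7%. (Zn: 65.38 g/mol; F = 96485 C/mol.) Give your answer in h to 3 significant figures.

n(Zn) = 8.85 / 65.38 = 0.1354 mol
Zn²⁺ + 2e⁻ → Zn, so n(e⁻) = 2 × 0.1354 = 0.2708 mol
Q = 0.2708 × 96485 / 0.807 = 32380 C
t = Q / I = 32380 / 0.183 = 1.769×10^5 s = 49.1 h

49.1 h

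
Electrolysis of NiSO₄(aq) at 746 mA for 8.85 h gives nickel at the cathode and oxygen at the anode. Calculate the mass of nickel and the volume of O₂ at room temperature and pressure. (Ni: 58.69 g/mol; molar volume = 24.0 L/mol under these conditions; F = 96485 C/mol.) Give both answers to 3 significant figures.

7.23 g Ni; 1.48 L O₂

Q = 0.746 × 31860 = 23770 C; n(e⁻) = 23770 / 96485 = 0.2464 mol
Cathode: Ni²⁺ + 2e⁻ → Ni → n(Ni) = 0.2464/2 = 0.1232 mol → 7.23 g
Anode: 2H₂O → O₂ + 4H⁺ + 4e⁻ → n(O₂) = 0.2464/4 = 0.06160 mol → 1.48 L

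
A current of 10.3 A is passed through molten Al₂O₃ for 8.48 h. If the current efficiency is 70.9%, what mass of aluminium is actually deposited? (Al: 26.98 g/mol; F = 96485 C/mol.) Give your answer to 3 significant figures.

Q = 10.3 × 30528 = 3.144×10^5 C
n(e⁻) = 3.144×10^5 / 96485 = 3.259 mol
Al³⁺ + 3e⁻ → Al, so theoretical m(Al) = 1.086 × 26.98 = 29.30 g
Actual mass = 70.9% × 29.30 = 20.8 g

20.8 g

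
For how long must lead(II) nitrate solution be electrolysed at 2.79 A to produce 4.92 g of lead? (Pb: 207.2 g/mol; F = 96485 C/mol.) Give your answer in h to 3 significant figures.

0.456 h

n(Pb) = 4.92 / 207.2 = 0.02375 mol
Pb²⁺ + 2e⁻ → Pb, so n(e⁻) = 2 × 0.02375 = 0.04750 mol
Q = 0.04750 × 96485 = 4583 C
t = Q / I = 4583 / 2.79 = 1643 s = 0.456 h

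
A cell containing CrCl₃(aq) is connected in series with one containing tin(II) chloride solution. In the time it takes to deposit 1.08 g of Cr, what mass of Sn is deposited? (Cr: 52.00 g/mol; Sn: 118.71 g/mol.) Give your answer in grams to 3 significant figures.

3.70 g

n(Cr) = 1.08 / 52.00 = 0.02077 mol
Cr³⁺ + 3e⁻ → Cr, so n(e⁻) = 3 × 0.02077 = 0.06231 mol
The cells are in series, so the same charge (and hence the same n(e⁻) = 0.06231 mol) passes through both.
Sn²⁺ + 2e⁻ → Sn, so n(Sn) = 0.06231 / 2 = 0.03116 mol
m(Sn) = 0.03116 × 118.71 = 3.70 g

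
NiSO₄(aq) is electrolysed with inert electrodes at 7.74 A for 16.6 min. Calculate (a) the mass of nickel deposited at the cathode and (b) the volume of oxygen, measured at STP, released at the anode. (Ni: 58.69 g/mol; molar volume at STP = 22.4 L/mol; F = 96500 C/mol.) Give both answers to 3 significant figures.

2.34 g Ni; 0.447 L O₂

Q = 7.74 × 996 = 7709 C; n(e⁻) = 7709 / 96500 = 0.07989 mol
Cathode: Ni²⁺ + 2e⁻ → Ni → n(Ni) = 0.07989/2 = 0.03995 mol → 2.34 g
Anode: 2H₂O → O₂ + 4H⁺ + 4e⁻ → n(O₂) = 0.07989/4 = 0.01997 mol → 0.447 L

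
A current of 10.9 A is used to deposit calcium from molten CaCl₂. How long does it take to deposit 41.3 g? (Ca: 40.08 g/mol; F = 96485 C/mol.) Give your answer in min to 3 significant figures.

n(Ca) = 41.3 / 40.08 = 1.030 mol
Ca²⁺ + 2e⁻ → Ca, so n(e⁻) = 2 × 1.030 = 2.060 mol
Q = 2.060 × 96485 = 1.988×10^5 C
t = Q / I = 1.988×10^5 / 10.9 = 18240 s = 304 min

304 min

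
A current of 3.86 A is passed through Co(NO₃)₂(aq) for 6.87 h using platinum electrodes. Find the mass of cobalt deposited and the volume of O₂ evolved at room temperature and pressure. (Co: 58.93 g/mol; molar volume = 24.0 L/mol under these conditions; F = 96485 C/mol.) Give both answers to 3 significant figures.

Q = 3.86 × 24732 = 95470 C; n(e⁻) = 95470 / 96485 = 0.9895 mol
Cathode: Co²⁺ + 2e⁻ → Co → n(Co) = 0.9895/2 = 0.4948 mol → 29.2 g
Anode: 2H₂O → O₂ + 4H⁺ + 4e⁻ → n(O₂) = 0.9895/4 = 0.2474 mol → 5.94 L

29.2 g Co; 5.94 L O₂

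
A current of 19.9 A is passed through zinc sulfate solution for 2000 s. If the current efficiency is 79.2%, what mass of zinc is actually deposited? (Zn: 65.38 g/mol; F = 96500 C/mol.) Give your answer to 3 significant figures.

10.7 g

Q = 19.9 × 2000 = 39800 C
n(e⁻) = 39800 / 96500 = 0.4124 mol
Zn²⁺ + 2e⁻ → Zn, so theoretical m(Zn) = 0.2062 × 65.38 = 13.48 g
Actual mass = 79.2% × 13.48 = 10.7 g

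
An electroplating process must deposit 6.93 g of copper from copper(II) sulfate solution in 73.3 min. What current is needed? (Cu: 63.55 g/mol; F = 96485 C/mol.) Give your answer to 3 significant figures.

4.78 A

n(Cu) = 6.93 / 63.55 = 0.1090 mol
Cu²⁺ + 2e⁻ → Cu, so n(e⁻) = 2 × 0.1090 = 0.2180 mol
Q = 0.2180 × 96485 = 21030 C
I = Q / t = 21030 / 4398 s = 4.78 A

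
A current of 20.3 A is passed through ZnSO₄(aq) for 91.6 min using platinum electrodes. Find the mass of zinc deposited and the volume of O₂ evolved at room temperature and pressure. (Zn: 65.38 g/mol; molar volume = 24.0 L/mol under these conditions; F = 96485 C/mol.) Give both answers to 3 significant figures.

Q = 20.3 × 5496 = 1.116×10^5 C; n(e⁻) = 1.116×10^5 / 96485 = 1.157 mol
Cathode: Zn²⁺ + 2e⁻ → Zn → n(Zn) = 1.157/2 = 0.5785 mol → 37.8 g
Anode: 2H₂O → O₂ + 4H⁺ + 4e⁻ → n(O₂) = 1.157/4 = 0.2893 mol → 6.94 L

37.8 g Zn; 6.94 L O₂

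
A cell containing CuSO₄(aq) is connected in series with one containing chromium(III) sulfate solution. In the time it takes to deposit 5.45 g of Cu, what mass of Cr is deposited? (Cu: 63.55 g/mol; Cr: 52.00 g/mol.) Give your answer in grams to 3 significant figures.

2.97 g

n(Cu) = 5.45 / 63.55 = 0.08576 mol
Cu²⁺ + 2e⁻ → Cu, so n(e⁻) = 2 × 0.08576 = 0.1715 mol
Same current for the same time ⇒ same n(e⁻) = 0.1715 mol in both cells.
Cr³⁺ + 3e⁻ → Cr, so n(Cr) = 0.1715 / 3 = 0.05717 mol
m(Cr) = 0.05717 × 52.00 = 2.97 g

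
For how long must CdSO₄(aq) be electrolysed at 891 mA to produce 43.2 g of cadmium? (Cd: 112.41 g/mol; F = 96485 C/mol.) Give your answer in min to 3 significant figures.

1390 min

n(Cd) = 43.2 / 112.41 = 0.3843 mol
Cd²⁺ + 2e⁻ → Cd, so n(e⁻) = 2 × 0.3843 = 0.7686 mol
Q = 0.7686 × 96485 = 74160 C
t = Q / I = 74160 / 0.891 = 83230 s = 1390 min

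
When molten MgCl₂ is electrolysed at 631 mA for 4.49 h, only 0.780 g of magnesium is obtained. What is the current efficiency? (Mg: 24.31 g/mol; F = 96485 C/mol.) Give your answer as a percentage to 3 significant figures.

Q = 0.631 × 16164 = 10200 C
n(e⁻) = 10200 / 96485 = 0.1057 mol
Mg²⁺ + 2e⁻ → Mg, so theoretical n(Mg) = 0.05285 mol → 1.285 g
Efficiency = 0.780 / 1.285 = 0.6070 = 60.7%

60.7%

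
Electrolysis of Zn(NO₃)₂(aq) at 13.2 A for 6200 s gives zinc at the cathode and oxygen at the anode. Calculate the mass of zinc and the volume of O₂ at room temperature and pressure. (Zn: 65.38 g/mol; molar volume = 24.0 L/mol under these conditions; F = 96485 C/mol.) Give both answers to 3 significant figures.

Q = 13.2 × 6200 = 81840 C; n(e⁻) = 81840 / 96485 = 0.8482 mol
Cathode: Zn²⁺ + 2e⁻ → Zn → n(Zn) = 0.8482/2 = 0.4241 mol → 27.7 g
Anode: 2H₂O → O₂ + 4H⁺ + 4e⁻ → n(O₂) = 0.8482/4 = 0.2121 mol → 5.09 L

27.7 g Zn; 5.09 L O₂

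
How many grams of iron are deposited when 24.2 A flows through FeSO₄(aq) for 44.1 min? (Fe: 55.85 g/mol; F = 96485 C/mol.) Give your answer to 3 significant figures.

Q = It = 24.2 × 2646 = 64030 C
Moles of electrons = 64030 / 96485 = 0.6636 mol
Fe²⁺ + 2e⁻ → Fe, so n(Fe) = 0.6636 / 2 = 0.3318 mol
m = 0.3318 × 55.85 = 18.5 g

18.5 g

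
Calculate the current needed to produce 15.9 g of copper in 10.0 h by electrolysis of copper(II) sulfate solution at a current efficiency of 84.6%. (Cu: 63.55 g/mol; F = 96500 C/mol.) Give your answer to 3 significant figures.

1.59 A

n(Cu) = 15.9 / 63.55 = 0.2502 mol
Cu²⁺ + 2e⁻ → Cu, so n(e⁻) = 2 × 0.2502 = 0.5004 mol
Q = 0.5004 × 96500 / 0.846 = 57080 C
I = Q / t = 57080 / 36000 s = 1.59 A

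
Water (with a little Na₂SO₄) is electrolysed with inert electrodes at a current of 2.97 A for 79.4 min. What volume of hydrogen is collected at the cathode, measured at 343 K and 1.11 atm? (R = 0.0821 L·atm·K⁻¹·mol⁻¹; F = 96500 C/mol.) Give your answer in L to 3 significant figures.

1.86 L

Q = 2.97 A × 4764 s = 14150 C
n(e⁻) = Q/F = 14150/96500 = 0.1466 mol
2H⁺ + 2e⁻ → H₂, so n(H₂) = 0.1466 / 2 = 0.07330 mol
V = nRT/P = 0.07330 × 0.0821 × 343 / 1.11 = 1.860 L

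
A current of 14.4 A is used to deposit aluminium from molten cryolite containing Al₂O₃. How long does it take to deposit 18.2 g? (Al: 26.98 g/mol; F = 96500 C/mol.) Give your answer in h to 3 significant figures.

3.77 h

n(Al) = 18.2 / 26.98 = 0.6746 mol
Al³⁺ + 3e⁻ → Al, so n(e⁻) = 3 × 0.6746 = 2.024 mol
Q = 2.024 × 96500 = 1.953×10^5 C
t = Q / I = 1.953×10^5 / 14.4 = 13560 s = 3.77 h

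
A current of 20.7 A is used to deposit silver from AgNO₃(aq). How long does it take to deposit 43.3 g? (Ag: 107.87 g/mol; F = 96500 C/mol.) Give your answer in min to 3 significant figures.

31.2 min

n(Ag) = 43.3 / 107.87 = 0.4014 mol
Ag⁺ + e⁻ → Ag, so n(e⁻) = 0.4014 mol
Q = 0.4014 × 96500 = 38740 C
t = Q / I = 38740 / 20.7 = 1871 s = 31.2 min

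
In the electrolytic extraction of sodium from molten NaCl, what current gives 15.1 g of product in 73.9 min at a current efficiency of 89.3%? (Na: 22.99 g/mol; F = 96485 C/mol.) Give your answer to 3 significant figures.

n(Na) = 15.1 / 22.99 = 0.6568 mol
Na⁺ + e⁻ → Na, so n(e⁻) = 0.6568 mol
Q = 0.6568 × 96485 / 0.893 = 70960 C
I = Q / t = 70960 / 4434 s = 16.0 A

16.0 A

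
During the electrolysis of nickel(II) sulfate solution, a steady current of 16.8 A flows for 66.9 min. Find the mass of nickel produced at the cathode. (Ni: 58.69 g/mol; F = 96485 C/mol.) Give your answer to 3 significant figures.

20.5 g

Charge passed = 16.8 × 4014 = 67440 C
n(e⁻) = Q/F = 67440/96485 = 0.6990 mol
Ni²⁺ + 2e⁻ → Ni, so n(Ni) = 0.6990 / 2 = 0.3495 mol
m = 0.3495 × 58.69 = 20.5 g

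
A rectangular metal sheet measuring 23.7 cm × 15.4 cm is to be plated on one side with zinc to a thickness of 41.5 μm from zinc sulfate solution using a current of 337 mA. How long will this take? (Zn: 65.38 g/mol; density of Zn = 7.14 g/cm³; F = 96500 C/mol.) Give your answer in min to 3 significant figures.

Plated area = 23.7 × 15.4 = 365.0 cm²
Volume = 365.0 × 41.5×10⁻⁴ cm = 1.515 cm³
m(Zn) = 1.515 × 7.14 = 10.82 g
n(Zn) = 10.82 / 65.38 = 0.1655 mol; n(e⁻) = 2 × 0.1655 = 0.3310 mol
Q = 0.3310 × 96500 = 31940 C
t = 31940 / 0.337 = 94780 s = 1580 min

1580 min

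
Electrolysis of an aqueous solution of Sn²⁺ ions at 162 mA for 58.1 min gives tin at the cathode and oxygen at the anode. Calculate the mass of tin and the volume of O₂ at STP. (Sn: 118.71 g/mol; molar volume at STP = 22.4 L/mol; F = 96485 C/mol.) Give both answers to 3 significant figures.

0.347 g Sn; 0.0328 L O₂

Q = 0.162 × 3486 = 564.7 C; n(e⁻) = 564.7 / 96485 = 0.005853 mol
Cathode: Sn²⁺ + 2e⁻ → Sn → n(Sn) = 0.005853/2 = 0.002927 mol → 0.347 g
Anode: 2H₂O → O₂ + 4H⁺ + 4e⁻ → n(O₂) = 0.005853/4 = 0.001463 mol → 0.0328 L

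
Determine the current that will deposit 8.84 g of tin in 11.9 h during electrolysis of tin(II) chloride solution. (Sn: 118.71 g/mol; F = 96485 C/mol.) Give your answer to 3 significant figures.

n(Sn) = 8.84 / 118.71 = 0.07447 mol
Sn²⁺ + 2e⁻ → Sn, so n(e⁻) = 2 × 0.07447 = 0.1489 mol
Q = 0.1489 × 96485 = 14370 C
I = Q / t = 14370 / 42840 s = 0.335 A

0.335 A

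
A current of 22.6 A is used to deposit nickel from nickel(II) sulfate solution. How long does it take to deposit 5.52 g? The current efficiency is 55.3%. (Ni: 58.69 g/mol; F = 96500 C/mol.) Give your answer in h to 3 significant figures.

n(Ni) = 5.52 / 58.69 = 0.09405 mol
Ni²⁺ + 2e⁻ → Ni, so n(e⁻) = 2 × 0.09405 = 0.1881 mol
Q = 0.1881 × 96500 / 0.553 = 32820 C
t = Q / I = 32820 / 22.6 = 1452 s = 0.403 h

0.403 h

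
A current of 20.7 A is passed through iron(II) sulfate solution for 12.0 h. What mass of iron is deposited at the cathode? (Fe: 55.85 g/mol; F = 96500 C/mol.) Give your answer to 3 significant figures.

Charge passed = 20.7 × 43200 = 8.942×10^5 C
n(e⁻) = Q/F = 8.942×10^5/96500 = 9.266 mol
Fe²⁺ + 2e⁻ → Fe, so n(Fe) = 9.266 / 2 = 4.633 mol
m = 4.633 × 55.85 = 259 g

259 g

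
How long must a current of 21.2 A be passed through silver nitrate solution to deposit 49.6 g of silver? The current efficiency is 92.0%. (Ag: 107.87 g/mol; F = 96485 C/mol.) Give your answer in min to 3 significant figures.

n(Ag) = 49.6 / 107.87 = 0.4598 mol
Ag⁺ + e⁻ → Ag, so n(e⁻) = 0.4598 mol
Q = 0.4598 × 96485 / 0.920 = 48220 C
t = Q / I = 48220 / 21.2 = 2275 s = 37.9 min

37.9 min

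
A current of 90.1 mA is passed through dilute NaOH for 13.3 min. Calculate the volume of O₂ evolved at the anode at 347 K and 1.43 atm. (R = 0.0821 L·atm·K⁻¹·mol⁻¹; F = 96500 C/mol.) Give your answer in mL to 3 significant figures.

Q = It = 0.0901 × 798 = 71.90 C
n(e⁻) = 71.90 / 96500 = 7.451×10^-4 mol
2H₂O → O₂ + 4H⁺ + 4e⁻, so n(O₂) = 7.451×10^-4 / 4 = 1.863×10^-4 mol
V = nRT/P = 1.863×10^-4 × 0.0821 × 347 / 1.43 = 0.003711 L
= 3.71 mL

3.71 mL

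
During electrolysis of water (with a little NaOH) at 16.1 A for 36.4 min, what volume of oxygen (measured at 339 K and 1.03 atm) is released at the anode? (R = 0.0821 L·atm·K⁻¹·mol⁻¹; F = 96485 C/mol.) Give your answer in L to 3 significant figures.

2.46 L

Q = 16.1 A × 2184 s = 35160 C
n(e⁻) = Q/F = 35160/96485 = 0.3644 mol
2H₂O → O₂ + 4H⁺ + 4e⁻, so n(O₂) = 0.3644 / 4 = 0.09110 mol
V = nRT/P = 0.09110 × 0.0821 × 339 / 1.03 = 2.462 L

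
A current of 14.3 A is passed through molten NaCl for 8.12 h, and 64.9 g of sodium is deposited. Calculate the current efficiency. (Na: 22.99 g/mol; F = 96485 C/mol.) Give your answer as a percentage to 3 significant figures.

Q = 14.3 × 29232 = 4.180×10^5 C
n(e⁻) = 4.180×10^5 / 96485 = 4.332 mol
Na⁺ + e⁻ → Na, so theoretical n(Na) = 4.332 mol → 99.59 g
Efficiency = 64.9 / 99.59 = 0.6517 = 65.2%

65.2%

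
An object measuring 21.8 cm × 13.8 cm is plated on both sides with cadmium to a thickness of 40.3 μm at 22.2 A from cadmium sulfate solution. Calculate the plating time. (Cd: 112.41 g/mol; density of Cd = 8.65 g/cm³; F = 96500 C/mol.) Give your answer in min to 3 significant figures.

Plated area = 2 × 21.8 × 13.8 = 601.7 cm²
Volume = 601.7 × 40.3×10⁻⁴ cm = 2.425 cm³
m(Cd) = 2.425 × 8.65 = 20.98 g
n(Cd) = 20.98 / 112.41 = 0.1866 mol; n(e⁻) = 2 × 0.1866 = 0.3732 mol
Q = 0.3732 × 96500 = 36010 C
t = 36010 / 22.2 = 1622 s = 27.0 min

27.0 min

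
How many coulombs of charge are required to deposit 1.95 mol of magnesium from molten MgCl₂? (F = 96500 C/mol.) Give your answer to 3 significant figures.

Mg²⁺ + 2e⁻ → Mg, so n(e⁻) = 2 × 1.95 = 3.900 mol
Q = 3.900 × 96500 = 3.764×10^5 C

3.76×10^5 C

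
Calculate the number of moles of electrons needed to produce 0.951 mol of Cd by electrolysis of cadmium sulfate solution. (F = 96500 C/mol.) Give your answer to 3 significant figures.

Cd²⁺ + 2e⁻ → Cd, so n(e⁻) = 2 × 0.951 = 1.902 mol

1.90 mol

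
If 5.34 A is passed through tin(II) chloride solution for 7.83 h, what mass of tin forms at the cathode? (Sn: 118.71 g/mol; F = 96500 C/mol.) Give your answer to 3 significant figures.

Charge passed = 5.34 × 28188 = 1.505×10^5 C
Moles of electrons = 1.505×10^5 / 96500 = 1.560 mol
Sn²⁺ + 2e⁻ → Sn, so n(Sn) = 1.560 / 2 = 0.7800 mol
m = 0.7800 × 118.71 = 92.6 g

92.6 g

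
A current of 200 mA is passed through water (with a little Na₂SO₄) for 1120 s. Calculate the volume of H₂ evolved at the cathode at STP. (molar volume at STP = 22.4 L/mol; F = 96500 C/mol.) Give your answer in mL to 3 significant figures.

26.0 mL

Q = 0.200 A × 1120 s = 224.0 C
n(e⁻) = Q/F = 224.0/96500 = 0.002321 mol
2H⁺ + 2e⁻ → H₂, so n(H₂) = 0.002321 / 2 = 0.001161 mol
V = 0.001161 × 22.4 = 0.02601 L
= 26.0 mL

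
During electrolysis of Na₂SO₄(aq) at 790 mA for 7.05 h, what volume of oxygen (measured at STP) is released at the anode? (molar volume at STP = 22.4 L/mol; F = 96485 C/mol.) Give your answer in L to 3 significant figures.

Q = It = 0.790 × 25380 = 20050 C
Moles of electrons = 20050 / 96485 = 0.2078 mol
2H₂O → O₂ + 4H⁺ + 4e⁻, so n(O₂) = 0.2078 / 4 = 0.05195 mol
V = 0.05195 × 22.4 = 1.164 L

1.16 L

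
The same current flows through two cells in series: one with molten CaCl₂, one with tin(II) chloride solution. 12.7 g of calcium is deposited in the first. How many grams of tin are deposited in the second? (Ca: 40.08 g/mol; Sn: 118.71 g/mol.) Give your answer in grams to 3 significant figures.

37.6 g

n(Ca) = 12.7 / 40.08 = 0.3169 mol
Ca²⁺ + 2e⁻ → Ca, so n(e⁻) = 2 × 0.3169 = 0.6338 mol
Since the cells are in series, n(e⁻) in the Sn cell is also 0.6338 mol.
Sn²⁺ + 2e⁻ → Sn, so n(Sn) = 0.6338 / 2 = 0.3169 mol
m(Sn) = 0.3169 × 118.71 = 37.6 g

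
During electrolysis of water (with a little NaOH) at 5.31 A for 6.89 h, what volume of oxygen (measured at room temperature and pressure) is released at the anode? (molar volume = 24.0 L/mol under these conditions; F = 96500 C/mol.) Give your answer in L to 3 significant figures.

Q = It = 5.31 × 24804 = 1.317×10^5 C
Moles of electrons = 1.317×10^5 / 96500 = 1.365 mol
2H₂O → O₂ + 4H⁺ + 4e⁻, so n(O₂) = 1.365 / 4 = 0.3413 mol
V = 0.3413 × 24.0 = 8.191 L

8.19 L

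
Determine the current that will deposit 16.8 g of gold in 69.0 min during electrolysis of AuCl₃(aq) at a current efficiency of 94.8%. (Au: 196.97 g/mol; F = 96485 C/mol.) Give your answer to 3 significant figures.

n(Au) = 16.8 / 196.97 = 0.08529 mol
Au³⁺ + 3e⁻ → Au, so n(e⁻) = 3 × 0.08529 = 0.2559 mol
Q = 0.2559 × 96485 / 0.948 = 26040 C
I = Q / t = 26040 / 4140 s = 6.29 A

6.29 A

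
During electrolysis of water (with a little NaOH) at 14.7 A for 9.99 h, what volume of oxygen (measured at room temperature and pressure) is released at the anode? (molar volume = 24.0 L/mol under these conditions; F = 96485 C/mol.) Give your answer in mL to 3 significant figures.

32900 mL

Charge passed = 14.7 × 35964 = 5.287×10^5 C
Moles of electrons = 5.287×10^5 / 96485 = 5.480 mol
2H₂O → O₂ + 4H⁺ + 4e⁻, so n(O₂) = 5.480 / 4 = 1.370 mol
V = 1.370 × 24.0 = 32.88 L
= 32900 mL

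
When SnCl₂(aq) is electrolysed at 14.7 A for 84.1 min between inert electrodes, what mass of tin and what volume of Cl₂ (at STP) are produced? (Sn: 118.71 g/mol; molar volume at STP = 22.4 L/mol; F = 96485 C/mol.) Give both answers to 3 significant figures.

45.6 g Sn; 8.61 L Cl₂

Q = 14.7 × 5046 = 74180 C; n(e⁻) = 74180 / 96485 = 0.7688 mol
Cathode: Sn²⁺ + 2e⁻ → Sn → n(Sn) = 0.7688/2 = 0.3844 mol → 45.6 g
Anode: 2Cl⁻ → Cl₂ + 2e⁻ → n(Cl₂) = 0.7688/2 = 0.3844 mol → 8.61 L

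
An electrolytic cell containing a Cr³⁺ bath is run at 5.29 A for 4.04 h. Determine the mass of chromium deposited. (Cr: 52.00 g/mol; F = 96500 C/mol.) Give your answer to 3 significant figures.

13.8 g

Charge passed = 5.29 × 14544 = 76940 C
n(e⁻) = 76940 / 96500 = 0.7973 mol
Cr³⁺ + 3e⁻ → Cr, so n(Cr) = 0.7973 / 3 = 0.2658 mol
m = 0.2658 × 52.00 = 13.8 g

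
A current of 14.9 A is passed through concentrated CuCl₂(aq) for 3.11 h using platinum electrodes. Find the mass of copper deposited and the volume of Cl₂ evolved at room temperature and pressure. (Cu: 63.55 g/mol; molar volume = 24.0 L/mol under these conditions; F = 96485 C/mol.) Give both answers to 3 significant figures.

Q = 14.9 × 11196 = 1.668×10^5 C; n(e⁻) = 1.668×10^5 / 96485 = 1.729 mol
Cathode: Cu²⁺ + 2e⁻ → Cu → n(Cu) = 1.729/2 = 0.8645 mol → 54.9 g
Anode: 2Cl⁻ → Cl₂ + 2e⁻ → n(Cl₂) = 1.729/2 = 0.8645 mol → 20.7 L

54.9 g Cu; 20.7 L Cl₂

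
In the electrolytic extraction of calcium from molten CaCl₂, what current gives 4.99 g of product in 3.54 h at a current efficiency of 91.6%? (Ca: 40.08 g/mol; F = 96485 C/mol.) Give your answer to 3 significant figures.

n(Ca) = 4.99 / 40.08 = 0.1245 mol
Ca²⁺ + 2e⁻ → Ca, so n(e⁻) = 2 × 0.1245 = 0.2490 mol
Q = 0.2490 × 96485 / 0.916 = 26230 C
I = Q / t = 26230 / 12744 s = 2.06 A

2.06 A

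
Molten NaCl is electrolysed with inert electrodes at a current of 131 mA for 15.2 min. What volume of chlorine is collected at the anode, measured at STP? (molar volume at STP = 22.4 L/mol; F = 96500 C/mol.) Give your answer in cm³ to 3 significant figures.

13.9 cm³

Charge passed = 0.131 × 912 = 119.5 C
Moles of electrons = 119.5 / 96500 = 0.001238 mol
2Cl⁻ → Cl₂ + 2e⁻, so n(Cl₂) = 0.001238 / 2 = 6.190×10^-4 mol
V = 6.190×10^-4 × 22.4 = 0.01387 L
= 13.9 cm³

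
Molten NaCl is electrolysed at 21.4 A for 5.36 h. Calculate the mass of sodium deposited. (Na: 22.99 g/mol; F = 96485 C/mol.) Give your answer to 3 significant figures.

98.4 g

Q = It = 21.4 × 19296 = 4.129×10^5 C
n(e⁻) = 4.129×10^5 / 96485 = 4.279 mol
Na⁺ + e⁻ → Na, so n(Na) = 4.279 mol
m = 4.279 × 22.99 = 98.4 g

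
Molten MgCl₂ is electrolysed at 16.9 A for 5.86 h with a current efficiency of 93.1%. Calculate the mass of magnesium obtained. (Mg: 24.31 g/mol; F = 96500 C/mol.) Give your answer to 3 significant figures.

Q = 16.9 × 21096 = 3.565×10^5 C
n(e⁻) = 3.565×10^5 / 96500 = 3.694 mol
Mg²⁺ + 2e⁻ → Mg, so theoretical m(Mg) = 1.847 × 24.31 = 44.90 g
Actual mass = 93.1% × 44.90 = 41.8 g

41.8 g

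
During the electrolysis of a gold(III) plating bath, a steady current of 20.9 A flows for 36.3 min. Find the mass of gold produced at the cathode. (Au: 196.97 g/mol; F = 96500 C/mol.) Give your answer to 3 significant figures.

31.0 g

Q = It = 20.9 × 2178 = 45520 C
Moles of electrons = 45520 / 96500 = 0.4717 mol
Au³⁺ + 3e⁻ → Au, so n(Au) = 0.4717 / 3 = 0.1572 mol
m = 0.1572 × 196.97 = 31.0 g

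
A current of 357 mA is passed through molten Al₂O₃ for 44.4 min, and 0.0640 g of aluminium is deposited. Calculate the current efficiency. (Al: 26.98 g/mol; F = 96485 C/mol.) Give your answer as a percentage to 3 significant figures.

72.2%

Q = 0.357 × 2664 = 951.0 C
n(e⁻) = 951.0 / 96485 = 0.009856 mol
Al³⁺ + 3e⁻ → Al, so theoretical n(Al) = 0.003285 mol → 0.08863 g
Efficiency = 0.0640 / 0.08863 = 0.7221 = 72.2%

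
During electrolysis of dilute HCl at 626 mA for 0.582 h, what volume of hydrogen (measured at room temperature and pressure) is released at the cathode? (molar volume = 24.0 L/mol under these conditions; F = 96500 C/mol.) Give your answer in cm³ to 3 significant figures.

163 cm³

Charge passed = 0.626 × 2095.2 = 1312 C
n(e⁻) = 1312 / 96500 = 0.01360 mol
2H⁺ + 2e⁻ → H₂, so n(H₂) = 0.01360 / 2 = 0.006800 mol
V = 0.006800 × 24.0 = 0.1632 L
= 163 cm³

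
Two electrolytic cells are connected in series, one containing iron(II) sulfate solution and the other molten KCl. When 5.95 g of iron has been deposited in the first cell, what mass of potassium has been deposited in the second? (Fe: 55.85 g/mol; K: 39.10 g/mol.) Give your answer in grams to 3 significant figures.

n(Fe) = 5.95 / 55.85 = 0.1065 mol
Fe²⁺ + 2e⁻ → Fe, so n(e⁻) = 2 × 0.1065 = 0.2130 mol
Same current for the same time ⇒ same n(e⁻) = 0.2130 mol in both cells.
K⁺ + e⁻ → K, so n(K) = 0.2130 mol
m(K) = 0.2130 × 39.10 = 8.33 g

8.33 g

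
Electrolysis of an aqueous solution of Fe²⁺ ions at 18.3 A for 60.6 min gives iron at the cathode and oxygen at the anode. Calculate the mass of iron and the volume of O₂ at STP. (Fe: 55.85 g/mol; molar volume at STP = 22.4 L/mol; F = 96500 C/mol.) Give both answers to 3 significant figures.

19.3 g Fe; 3.86 L O₂

Q = 18.3 × 3636 = 66540 C; n(e⁻) = 66540 / 96500 = 0.6895 mol
Cathode: Fe²⁺ + 2e⁻ → Fe → n(Fe) = 0.6895/2 = 0.3448 mol → 19.3 g
Anode: 2H₂O → O₂ + 4H⁺ + 4e⁻ → n(O₂) = 0.6895/4 = 0.1724 mol → 3.86 L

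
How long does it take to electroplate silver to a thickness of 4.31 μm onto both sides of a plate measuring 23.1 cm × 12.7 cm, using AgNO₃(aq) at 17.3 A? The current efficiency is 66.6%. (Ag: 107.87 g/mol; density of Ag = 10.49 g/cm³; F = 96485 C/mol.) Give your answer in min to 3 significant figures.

3.43 min

Plated area = 2 × 23.1 × 12.7 = 586.7 cm²
Volume = 586.7 × 4.31×10⁻⁴ cm = 0.2529 cm³
m(Ag) = 0.2529 × 10.49 = 2.653 g
n(Ag) = 2.653 / 107.87 = 0.02459 mol; n(e⁻) = 0.02459 mol
Q = 0.02459 × 96485 / 0.666 = 3562 C
t = 3562 / 17.3 = 205.9 s = 3.43 min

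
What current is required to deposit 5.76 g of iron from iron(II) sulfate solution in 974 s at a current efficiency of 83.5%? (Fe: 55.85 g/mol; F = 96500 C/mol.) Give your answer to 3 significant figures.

n(Fe) = 5.76 / 55.85 = 0.1031 mol
Fe²⁺ + 2e⁻ → Fe, so n(e⁻) = 2 × 0.1031 = 0.2062 mol
Q = 0.2062 × 96500 / 0.835 = 23830 C
I = Q / t = 23830 / 974 s = 24.5 A

24.5 A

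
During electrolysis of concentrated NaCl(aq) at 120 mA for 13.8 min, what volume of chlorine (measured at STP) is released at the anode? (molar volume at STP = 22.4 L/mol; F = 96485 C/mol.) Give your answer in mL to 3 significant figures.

11.5 mL

Q = 0.120 A × 828 s = 99.36 C
n(e⁻) = Q/F = 99.36/96485 = 0.001030 mol
2Cl⁻ → Cl₂ + 2e⁻, so n(Cl₂) = 0.001030 / 2 = 5.150×10^-4 mol
V = 5.150×10^-4 × 22.4 = 0.01154 L
= 11.5 mL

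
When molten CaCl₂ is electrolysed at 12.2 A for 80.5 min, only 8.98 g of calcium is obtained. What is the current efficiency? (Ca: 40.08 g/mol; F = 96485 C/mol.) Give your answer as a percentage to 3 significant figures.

Q = 12.2 × 4830 = 58930 C
n(e⁻) = 58930 / 96485 = 0.6108 mol
Ca²⁺ + 2e⁻ → Ca, so theoretical n(Ca) = 0.3054 mol → 12.24 g
Efficiency = 8.98 / 12.24 = 0.7337 = 73.4%

73.4%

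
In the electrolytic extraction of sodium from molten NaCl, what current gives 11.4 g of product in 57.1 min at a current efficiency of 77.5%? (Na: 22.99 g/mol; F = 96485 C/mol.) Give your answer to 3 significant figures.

n(Na) = 11.4 / 22.99 = 0.4959 mol
Na⁺ + e⁻ → Na, so n(e⁻) = 0.4959 mol
Q = 0.4959 × 96485 / 0.775 = 61740 C
I = Q / t = 61740 / 3426 s = 18.0 A

18.0 A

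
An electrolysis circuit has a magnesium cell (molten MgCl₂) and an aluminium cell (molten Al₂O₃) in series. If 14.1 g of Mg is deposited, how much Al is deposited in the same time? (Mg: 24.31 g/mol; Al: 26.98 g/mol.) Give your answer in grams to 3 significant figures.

10.4 g

n(Mg) = 14.1 / 24.31 = 0.5800 mol
Mg²⁺ + 2e⁻ → Mg, so n(e⁻) = 2 × 0.5800 = 1.160 mol
Same current for the same time ⇒ same n(e⁻) = 1.160 mol in both cells.
Al³⁺ + 3e⁻ → Al, so n(Al) = 1.160 / 3 = 0.3867 mol
m(Al) = 0.3867 × 26.98 = 10.4 g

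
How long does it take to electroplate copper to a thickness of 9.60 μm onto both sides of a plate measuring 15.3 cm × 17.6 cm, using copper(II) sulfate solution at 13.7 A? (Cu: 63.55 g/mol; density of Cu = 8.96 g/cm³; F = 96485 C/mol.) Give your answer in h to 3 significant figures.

Plated area = 2 × 15.3 × 17.6 = 538.6 cm²
Volume = 538.6 × 9.60×10⁻⁴ cm = 0.5171 cm³
m(Cu) = 0.5171 × 8.96 = 4.633 g
n(Cu) = 4.633 / 63.55 = 0.07290 mol; n(e⁻) = 2 × 0.07290 = 0.1458 mol
Q = 0.1458 × 96485 = 14070 C
t = 14070 / 13.7 = 1027 s = 0.285 h

0.285 h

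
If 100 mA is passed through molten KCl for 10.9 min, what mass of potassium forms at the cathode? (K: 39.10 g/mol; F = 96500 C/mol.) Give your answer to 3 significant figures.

Charge passed = 0.100 × 654 = 65.40 C
n(e⁻) = Q/F = 65.40/96500 = 6.777×10^-4 mol
K⁺ + e⁻ → K, so n(K) = 6.777×10^-4 mol
m = 6.777×10^-4 × 39.10 = 0.0265 g

0.0265 g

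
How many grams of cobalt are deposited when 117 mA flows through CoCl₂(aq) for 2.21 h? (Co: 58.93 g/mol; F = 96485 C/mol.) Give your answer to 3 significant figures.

Q = It = 0.117 × 7956 = 930.9 C
Moles of electrons = 930.9 / 96485 = 0.009648 mol
Co²⁺ + 2e⁻ → Co, so n(Co) = 0.009648 / 2 = 0.004824 mol
m = 0.004824 × 58.93 = 0.284 g

0.284 g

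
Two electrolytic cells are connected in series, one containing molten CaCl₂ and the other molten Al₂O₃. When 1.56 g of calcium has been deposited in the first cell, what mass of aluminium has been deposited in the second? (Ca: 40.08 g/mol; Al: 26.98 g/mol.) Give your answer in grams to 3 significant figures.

0.700 g

n(Ca) = 1.56 / 40.08 = 0.03892 mol
Ca²⁺ + 2e⁻ → Ca, so n(e⁻) = 2 × 0.03892 = 0.07784 mol
The cells are in series, so the same charge (and hence the same n(e⁻) = 0.07784 mol) passes through both.
Al³⁺ + 3e⁻ → Al, so n(Al) = 0.07784 / 3 = 0.02595 mol
m(Al) = 0.02595 × 26.98 = 0.700 g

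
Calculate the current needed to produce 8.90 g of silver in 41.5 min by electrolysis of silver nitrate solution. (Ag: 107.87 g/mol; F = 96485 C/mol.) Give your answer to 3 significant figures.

3.20 A

n(Ag) = 8.90 / 107.87 = 0.08251 mol
Ag⁺ + e⁻ → Ag, so n(e⁻) = 0.08251 mol
Q = 0.08251 × 96485 = 7961 C
I = Q / t = 7961 / 2490 s = 3.20 A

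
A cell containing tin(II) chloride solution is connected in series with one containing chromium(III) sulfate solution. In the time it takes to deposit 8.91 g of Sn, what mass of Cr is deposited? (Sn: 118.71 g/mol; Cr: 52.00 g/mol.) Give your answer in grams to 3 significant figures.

n(Sn) = 8.91 / 118.71 = 0.07506 mol
Sn²⁺ + 2e⁻ → Sn, so n(e⁻) = 2 × 0.07506 = 0.1501 mol
Same current for the same time ⇒ same n(e⁻) = 0.1501 mol in both cells.
Cr³⁺ + 3e⁻ → Cr, so n(Cr) = 0.1501 / 3 = 0.05003 mol
m(Cr) = 0.05003 × 52.00 = 2.60 g

2.60 g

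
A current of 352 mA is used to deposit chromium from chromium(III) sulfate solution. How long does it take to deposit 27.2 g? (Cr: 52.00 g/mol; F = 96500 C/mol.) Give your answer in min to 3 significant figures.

n(Cr) = 27.2 / 52.00 = 0.5231 mol
Cr³⁺ + 3e⁻ → Cr, so n(e⁻) = 3 × 0.5231 = 1.569 mol
Q = 1.569 × 96500 = 1.514×10^5 C
t = Q / I = 1.514×10^5 / 0.352 = 4.301×10^5 s = 7170 min

7170 min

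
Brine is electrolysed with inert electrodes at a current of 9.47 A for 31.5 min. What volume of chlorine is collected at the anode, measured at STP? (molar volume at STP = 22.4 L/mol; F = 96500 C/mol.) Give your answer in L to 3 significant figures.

2.08 L

Charge passed = 9.47 × 1890 = 17900 C
n(e⁻) = 17900 / 96500 = 0.1855 mol
2Cl⁻ → Cl₂ + 2e⁻, so n(Cl₂) = 0.1855 / 2 = 0.09275 mol
V = 0.09275 × 22.4 = 2.078 L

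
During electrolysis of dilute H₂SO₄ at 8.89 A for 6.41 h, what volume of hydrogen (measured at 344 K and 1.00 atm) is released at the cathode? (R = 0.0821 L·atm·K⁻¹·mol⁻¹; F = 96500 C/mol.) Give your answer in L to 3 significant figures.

30.0 L

Charge passed = 8.89 × 23076 = 2.051×10^5 C
n(e⁻) = 2.051×10^5 / 96500 = 2.125 mol
2H⁺ + 2e⁻ → H₂, so n(H₂) = 2.125 / 2 = 1.063 mol
V = nRT/P = 1.063 × 0.0821 × 344 / 1.00 = 30.02 L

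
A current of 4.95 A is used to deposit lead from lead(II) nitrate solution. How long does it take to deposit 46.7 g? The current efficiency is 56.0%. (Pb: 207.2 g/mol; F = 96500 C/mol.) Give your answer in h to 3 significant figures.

n(Pb) = 46.7 / 207.2 = 0.2254 mol
Pb²⁺ + 2e⁻ → Pb, so n(e⁻) = 2 × 0.2254 = 0.4508 mol
Q = 0.4508 × 96500 / 0.560 = 77680 C
t = Q / I = 77680 / 4.95 = 15690 s = 4.36 h

4.36 h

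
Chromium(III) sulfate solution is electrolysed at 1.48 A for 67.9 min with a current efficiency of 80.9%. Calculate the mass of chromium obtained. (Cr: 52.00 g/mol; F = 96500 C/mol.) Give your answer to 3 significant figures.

0.876 g

Q = 1.48 × 4074 = 6030 C
n(e⁻) = 6030 / 96500 = 0.06249 mol
Cr³⁺ + 3e⁻ → Cr, so theoretical m(Cr) = 0.02083 × 52.00 = 1.083 g
Actual mass = 80.9% × 1.083 = 0.876 g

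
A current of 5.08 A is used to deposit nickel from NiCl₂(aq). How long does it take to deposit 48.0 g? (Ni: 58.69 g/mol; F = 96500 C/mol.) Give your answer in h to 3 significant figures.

8.63 h

n(Ni) = 48.0 / 58.69 = 0.8179 mol
Ni²⁺ + 2e⁻ → Ni, so n(e⁻) = 2 × 0.8179 = 1.636 mol
Q = 1.636 × 96500 = 1.579×10^5 C
t = Q / I = 1.579×10^5 / 5.08 = 31080 s = 8.63 h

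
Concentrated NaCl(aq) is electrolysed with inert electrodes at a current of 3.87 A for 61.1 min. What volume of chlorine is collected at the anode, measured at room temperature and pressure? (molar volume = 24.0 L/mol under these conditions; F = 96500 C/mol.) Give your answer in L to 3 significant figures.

1.76 L

Q = It = 3.87 × 3666 = 14190 C
n(e⁻) = Q/F = 14190/96500 = 0.1470 mol
2Cl⁻ → Cl₂ + 2e⁻, so n(Cl₂) = 0.1470 / 2 = 0.07350 mol
V = 0.07350 × 24.0 = 1.764 L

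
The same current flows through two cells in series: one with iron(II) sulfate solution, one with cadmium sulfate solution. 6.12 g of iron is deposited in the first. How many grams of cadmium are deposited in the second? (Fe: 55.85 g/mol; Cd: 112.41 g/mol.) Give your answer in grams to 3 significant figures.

n(Fe) = 6.12 / 55.85 = 0.1096 mol
Fe²⁺ + 2e⁻ → Fe, so n(e⁻) = 2 × 0.1096 = 0.2192 mol
Since the cells are in series, n(e⁻) in the Cd cell is also 0.2192 mol.
Cd²⁺ + 2e⁻ → Cd, so n(Cd) = 0.2192 / 2 = 0.1096 mol
m(Cd) = 0.1096 × 112.41 = 12.3 g

12.3 g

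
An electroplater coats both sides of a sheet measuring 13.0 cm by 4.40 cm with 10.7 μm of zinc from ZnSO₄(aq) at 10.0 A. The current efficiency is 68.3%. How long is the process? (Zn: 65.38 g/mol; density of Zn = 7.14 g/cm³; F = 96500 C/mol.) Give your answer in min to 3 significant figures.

6.30 min

Plated area = 2 × 13.0 × 4.40 = 114.4 cm²
Volume = 114.4 × 10.7×10⁻⁴ cm = 0.1224 cm³
m(Zn) = 0.1224 × 7.14 = 0.8739 g
n(Zn) = 0.8739 / 65.38 = 0.01337 mol; n(e⁻) = 2 × 0.01337 = 0.02674 mol
Q = 0.02674 × 96500 / 0.683 = 3778 C
t = 3778 / 10.0 = 377.8 s = 6.30 min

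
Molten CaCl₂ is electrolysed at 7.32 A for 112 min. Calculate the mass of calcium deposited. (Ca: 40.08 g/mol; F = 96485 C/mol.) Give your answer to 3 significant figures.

Q = It = 7.32 × 6720 = 49190 C
n(e⁻) = Q/F = 49190/96485 = 0.5098 mol
Ca²⁺ + 2e⁻ → Ca, so n(Ca) = 0.5098 / 2 = 0.2549 mol
m = 0.2549 × 40.08 = 10.2 g

10.2 g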